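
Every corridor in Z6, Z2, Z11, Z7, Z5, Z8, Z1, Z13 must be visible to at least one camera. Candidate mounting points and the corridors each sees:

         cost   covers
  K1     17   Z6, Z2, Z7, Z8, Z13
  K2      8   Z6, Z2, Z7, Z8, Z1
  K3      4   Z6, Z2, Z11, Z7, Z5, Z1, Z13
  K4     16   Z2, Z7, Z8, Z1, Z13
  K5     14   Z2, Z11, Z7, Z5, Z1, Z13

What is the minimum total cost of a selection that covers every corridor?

K2, K3 cover every corridor at cost 8 + 4 = 12.
Any cover uses at least 2 camera mounts; among all covering selections none totals below 12.

12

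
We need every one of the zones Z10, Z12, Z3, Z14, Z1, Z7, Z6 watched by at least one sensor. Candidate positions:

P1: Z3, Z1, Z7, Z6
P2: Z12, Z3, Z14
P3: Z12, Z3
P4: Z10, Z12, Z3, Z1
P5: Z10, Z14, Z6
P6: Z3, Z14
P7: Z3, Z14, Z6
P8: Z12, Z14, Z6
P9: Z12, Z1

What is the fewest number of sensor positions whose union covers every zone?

3

P1, P2, P4 together cover {Z10, Z12, Z3, Z14, Z1, Z7, Z6} — every zone.
No 2 of the 9 sensor positions cover everything (all 36 pairs fall short), so 3 is minimum.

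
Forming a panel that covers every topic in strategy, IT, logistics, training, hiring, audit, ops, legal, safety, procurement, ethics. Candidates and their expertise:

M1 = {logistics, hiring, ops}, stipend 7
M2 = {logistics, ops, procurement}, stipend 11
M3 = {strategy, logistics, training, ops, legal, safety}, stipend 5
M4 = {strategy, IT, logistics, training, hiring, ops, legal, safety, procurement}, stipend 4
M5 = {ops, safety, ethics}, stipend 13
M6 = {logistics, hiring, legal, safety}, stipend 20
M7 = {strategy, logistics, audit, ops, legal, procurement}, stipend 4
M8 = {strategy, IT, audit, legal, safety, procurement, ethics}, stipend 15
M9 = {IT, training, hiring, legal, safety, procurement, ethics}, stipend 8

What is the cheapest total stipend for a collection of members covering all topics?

M7, M9 cover every topic at stipend 4 + 8 = 12.
Any cover uses at least 2 members; among all covering selections none totals below 12.

12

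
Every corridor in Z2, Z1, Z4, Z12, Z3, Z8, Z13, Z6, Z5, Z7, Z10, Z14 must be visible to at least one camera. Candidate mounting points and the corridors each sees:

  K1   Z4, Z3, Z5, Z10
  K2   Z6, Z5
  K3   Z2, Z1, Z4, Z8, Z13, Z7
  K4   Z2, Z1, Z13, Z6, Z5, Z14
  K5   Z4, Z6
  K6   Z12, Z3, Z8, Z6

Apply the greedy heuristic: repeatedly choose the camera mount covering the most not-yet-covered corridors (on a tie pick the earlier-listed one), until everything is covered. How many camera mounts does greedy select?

Pick 1: K3 covers 6 new corridors (Z2, Z1, Z4, Z8, Z13, Z7).
Pick 2: K1 covers 3 new corridors (Z3, Z5, Z10).
Pick 3: K4 covers 2 new corridors (Z6, Z14).
Pick 4: K6 covers 1 new corridors (Z12).
Greedy uses 4 camera mounts.

4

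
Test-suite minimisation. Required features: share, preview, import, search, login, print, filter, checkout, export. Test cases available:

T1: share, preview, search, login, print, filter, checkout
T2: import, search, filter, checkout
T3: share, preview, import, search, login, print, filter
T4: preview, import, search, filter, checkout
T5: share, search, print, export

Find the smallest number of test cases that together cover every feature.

3

T1, T2, T5 together cover {share, preview, import, search, login, print, filter, checkout, export} — every feature.
No 2 of the 5 test cases cover everything (all 10 pairs fall short), so 3 is minimum.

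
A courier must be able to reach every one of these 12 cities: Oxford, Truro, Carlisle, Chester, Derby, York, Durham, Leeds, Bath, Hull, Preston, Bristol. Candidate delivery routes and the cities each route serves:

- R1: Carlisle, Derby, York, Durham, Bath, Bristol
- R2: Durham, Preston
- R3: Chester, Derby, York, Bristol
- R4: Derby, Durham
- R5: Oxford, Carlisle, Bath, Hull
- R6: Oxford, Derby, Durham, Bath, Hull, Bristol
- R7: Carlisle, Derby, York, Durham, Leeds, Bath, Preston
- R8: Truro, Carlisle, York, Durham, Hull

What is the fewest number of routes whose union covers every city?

R3, R5, R7, R8 together cover {Oxford, Truro, Carlisle, Chester, Derby, York, Durham, Leeds, Bath, Hull, Preston, Bristol} — every city.
No 3 of the 8 routes cover everything (all 56 triples fall short), so 4 is minimum.

4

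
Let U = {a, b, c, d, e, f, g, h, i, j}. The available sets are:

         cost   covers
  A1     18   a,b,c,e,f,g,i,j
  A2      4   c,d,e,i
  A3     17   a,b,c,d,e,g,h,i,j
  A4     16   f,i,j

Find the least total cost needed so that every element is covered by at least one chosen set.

A3, A4 cover every element at cost 17 + 16 = 33.
Any cover uses at least 2 sets; among all covering selections none totals below 33.
Greedy by coverage-per-cost would pick A2, A3, A4 for 37 — worse than the optimum 33.

33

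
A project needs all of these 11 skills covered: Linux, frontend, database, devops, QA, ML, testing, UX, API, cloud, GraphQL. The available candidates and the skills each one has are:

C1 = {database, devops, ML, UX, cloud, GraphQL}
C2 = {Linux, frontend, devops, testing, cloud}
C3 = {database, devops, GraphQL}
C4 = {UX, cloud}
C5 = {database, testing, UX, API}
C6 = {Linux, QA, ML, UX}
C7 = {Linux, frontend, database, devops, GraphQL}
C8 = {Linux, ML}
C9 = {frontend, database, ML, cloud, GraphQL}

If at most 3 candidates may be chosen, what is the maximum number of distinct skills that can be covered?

Choosing C1, C2, C5 covers {Linux, frontend, database, devops, ML, testing, UX, API, cloud, GraphQL} — 10 skills.
No choice of 3 candidates does better; here QA is left uncovered.

10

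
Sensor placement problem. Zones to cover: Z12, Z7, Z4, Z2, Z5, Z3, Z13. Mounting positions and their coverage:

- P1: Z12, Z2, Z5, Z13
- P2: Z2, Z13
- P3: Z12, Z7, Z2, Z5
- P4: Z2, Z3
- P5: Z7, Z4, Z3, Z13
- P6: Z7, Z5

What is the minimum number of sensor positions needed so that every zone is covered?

P1, P5 together cover {Z12, Z7, Z4, Z2, Z5, Z3, Z13} — every zone.
No single sensor position contains all 7 zones, so 2 is optimal.

2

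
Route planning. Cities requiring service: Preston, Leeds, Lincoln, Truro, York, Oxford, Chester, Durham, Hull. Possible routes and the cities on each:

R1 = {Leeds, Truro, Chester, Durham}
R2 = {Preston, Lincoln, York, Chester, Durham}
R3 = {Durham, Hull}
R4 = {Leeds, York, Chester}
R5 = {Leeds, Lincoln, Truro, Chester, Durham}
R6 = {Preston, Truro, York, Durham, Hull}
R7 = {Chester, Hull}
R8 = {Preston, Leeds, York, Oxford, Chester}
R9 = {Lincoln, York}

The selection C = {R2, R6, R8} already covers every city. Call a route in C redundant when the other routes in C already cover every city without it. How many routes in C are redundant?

Drop R2: Lincoln uncovered — not redundant.
Drop R6: Truro, Hull uncovered — not redundant.
Drop R8: Leeds, Oxford uncovered — not redundant.
None of the routes in C is redundant.

0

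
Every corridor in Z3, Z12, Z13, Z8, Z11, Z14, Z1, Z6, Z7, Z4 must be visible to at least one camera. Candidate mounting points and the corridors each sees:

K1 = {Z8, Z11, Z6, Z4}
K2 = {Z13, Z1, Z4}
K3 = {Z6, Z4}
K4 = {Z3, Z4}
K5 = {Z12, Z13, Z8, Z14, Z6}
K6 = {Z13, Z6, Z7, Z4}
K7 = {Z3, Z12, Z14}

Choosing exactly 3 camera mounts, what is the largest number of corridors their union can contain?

9

Choosing K1, K2, K7 covers {Z3, Z12, Z13, Z8, Z11, Z14, Z1, Z6, Z4} — 9 corridors.
No choice of 3 camera mounts does better; here Z7 is left uncovered.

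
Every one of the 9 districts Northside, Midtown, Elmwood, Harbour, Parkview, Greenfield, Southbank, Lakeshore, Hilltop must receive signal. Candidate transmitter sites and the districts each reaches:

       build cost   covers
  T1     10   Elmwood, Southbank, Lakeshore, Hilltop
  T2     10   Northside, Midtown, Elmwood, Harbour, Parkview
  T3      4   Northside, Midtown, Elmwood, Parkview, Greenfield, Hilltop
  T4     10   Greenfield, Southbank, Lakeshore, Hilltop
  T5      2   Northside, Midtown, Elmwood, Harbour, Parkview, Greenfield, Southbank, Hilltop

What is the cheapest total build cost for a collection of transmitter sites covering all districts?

12

T1, T5 cover every district at build cost 10 + 2 = 12.
Any cover uses at least 2 transmitter sites; among all covering selections none totals below 12.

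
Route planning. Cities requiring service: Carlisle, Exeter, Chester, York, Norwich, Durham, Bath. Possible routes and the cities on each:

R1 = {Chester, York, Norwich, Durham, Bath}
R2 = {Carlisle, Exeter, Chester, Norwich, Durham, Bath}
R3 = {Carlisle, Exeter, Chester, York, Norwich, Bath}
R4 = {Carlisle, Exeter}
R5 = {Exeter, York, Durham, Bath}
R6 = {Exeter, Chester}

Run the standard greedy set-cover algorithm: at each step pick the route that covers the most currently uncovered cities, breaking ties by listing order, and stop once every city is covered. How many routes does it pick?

Pick 1: R2 covers 6 new cities (Carlisle, Exeter, Chester, Norwich, Durham, Bath).
Pick 2: R1 covers 1 new cities (York).
Greedy uses 2 routes.

2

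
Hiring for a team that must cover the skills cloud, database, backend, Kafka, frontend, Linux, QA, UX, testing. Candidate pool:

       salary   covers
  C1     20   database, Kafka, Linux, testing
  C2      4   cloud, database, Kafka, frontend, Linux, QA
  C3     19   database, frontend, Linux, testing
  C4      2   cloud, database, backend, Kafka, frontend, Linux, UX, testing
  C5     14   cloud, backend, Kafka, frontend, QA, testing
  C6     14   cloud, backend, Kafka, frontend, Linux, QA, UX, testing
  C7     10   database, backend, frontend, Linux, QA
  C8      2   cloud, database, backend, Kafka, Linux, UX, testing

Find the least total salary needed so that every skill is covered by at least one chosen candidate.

6

C2, C4 cover every skill at salary 4 + 2 = 6.
Any cover uses at least 2 candidates; among all covering selections none totals below 6.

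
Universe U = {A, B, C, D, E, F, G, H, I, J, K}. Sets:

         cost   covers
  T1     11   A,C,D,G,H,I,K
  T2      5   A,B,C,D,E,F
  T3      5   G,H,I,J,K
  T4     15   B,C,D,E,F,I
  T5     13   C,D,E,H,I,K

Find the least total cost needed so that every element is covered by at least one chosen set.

10

T2, T3 cover every element at cost 5 + 5 = 10.
Any cover uses at least 2 sets; among all covering selections none totals below 10.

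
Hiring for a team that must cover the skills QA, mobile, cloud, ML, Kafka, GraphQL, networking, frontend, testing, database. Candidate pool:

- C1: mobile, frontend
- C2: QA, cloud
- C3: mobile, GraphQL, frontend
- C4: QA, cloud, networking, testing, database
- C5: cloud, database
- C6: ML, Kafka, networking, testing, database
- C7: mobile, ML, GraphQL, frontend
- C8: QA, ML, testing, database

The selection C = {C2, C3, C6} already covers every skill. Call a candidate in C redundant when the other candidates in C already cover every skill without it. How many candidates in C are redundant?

Drop C2: QA, cloud uncovered — not redundant.
Drop C3: mobile, GraphQL, frontend uncovered — not redundant.
Drop C6: ML, Kafka, networking, testing, … uncovered — not redundant.
None of the candidates in C is redundant.

0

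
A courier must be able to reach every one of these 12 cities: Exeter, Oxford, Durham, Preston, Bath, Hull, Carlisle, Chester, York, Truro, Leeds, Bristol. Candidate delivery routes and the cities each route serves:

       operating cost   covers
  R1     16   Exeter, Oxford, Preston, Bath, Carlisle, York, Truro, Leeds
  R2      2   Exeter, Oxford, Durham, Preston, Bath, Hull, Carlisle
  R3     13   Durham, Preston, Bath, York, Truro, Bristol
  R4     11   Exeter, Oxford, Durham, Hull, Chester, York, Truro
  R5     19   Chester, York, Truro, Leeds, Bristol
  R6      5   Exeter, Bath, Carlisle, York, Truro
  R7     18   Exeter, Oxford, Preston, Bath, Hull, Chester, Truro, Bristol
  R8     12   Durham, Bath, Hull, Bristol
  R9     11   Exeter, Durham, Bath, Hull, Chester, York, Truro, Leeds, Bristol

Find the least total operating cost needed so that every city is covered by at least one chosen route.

R2, R9 cover every city at operating cost 2 + 11 = 13.
Any cover uses at least 2 routes; among all covering selections none totals below 13.

13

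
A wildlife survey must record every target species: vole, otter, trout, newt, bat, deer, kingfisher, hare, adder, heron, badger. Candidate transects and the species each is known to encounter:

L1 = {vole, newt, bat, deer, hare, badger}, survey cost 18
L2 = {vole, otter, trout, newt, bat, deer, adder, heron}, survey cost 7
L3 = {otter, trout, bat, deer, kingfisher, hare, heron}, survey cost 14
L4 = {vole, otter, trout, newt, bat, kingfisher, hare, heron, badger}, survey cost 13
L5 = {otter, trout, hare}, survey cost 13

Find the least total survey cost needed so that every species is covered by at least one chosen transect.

L2, L4 cover every species at survey cost 7 + 13 = 20.
Any cover uses at least 2 transects; among all covering selections none totals below 20.

20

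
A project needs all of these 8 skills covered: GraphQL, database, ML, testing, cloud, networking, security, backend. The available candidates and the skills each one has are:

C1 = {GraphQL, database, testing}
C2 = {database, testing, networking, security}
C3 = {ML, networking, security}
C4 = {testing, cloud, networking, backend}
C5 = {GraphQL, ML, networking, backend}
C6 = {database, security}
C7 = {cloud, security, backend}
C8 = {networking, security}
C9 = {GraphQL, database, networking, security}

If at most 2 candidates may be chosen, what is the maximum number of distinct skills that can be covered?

7

Choosing C2, C5 covers {GraphQL, database, ML, testing, networking, security, backend} — 7 skills.
No choice of 2 candidates does better; here cloud is left uncovered.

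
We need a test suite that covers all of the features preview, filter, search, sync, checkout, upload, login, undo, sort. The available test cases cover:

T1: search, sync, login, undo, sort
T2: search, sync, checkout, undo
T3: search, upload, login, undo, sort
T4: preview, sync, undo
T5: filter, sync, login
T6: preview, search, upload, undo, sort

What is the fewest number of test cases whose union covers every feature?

T2, T5, T6 together cover {preview, filter, search, sync, checkout, upload, login, undo, sort} — every feature.
No 2 of the 6 test cases cover everything (all 15 pairs fall short), so 3 is minimum.
Greedy (largest uncovered first) would take T1, T6, T2, T5 — 4 test cases — but 3 suffice.

3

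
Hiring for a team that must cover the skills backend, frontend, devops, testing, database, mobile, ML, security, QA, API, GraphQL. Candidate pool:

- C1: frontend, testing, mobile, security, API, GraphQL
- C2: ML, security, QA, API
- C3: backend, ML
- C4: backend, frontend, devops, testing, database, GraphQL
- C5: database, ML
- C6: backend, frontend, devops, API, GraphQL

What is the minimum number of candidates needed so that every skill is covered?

C1, C2, C4 together cover {backend, frontend, devops, testing, database, mobile, ML, security, QA, API, GraphQL} — every skill.
No 2 of the 6 candidates cover everything (all 15 pairs fall short), so 3 is minimum.

3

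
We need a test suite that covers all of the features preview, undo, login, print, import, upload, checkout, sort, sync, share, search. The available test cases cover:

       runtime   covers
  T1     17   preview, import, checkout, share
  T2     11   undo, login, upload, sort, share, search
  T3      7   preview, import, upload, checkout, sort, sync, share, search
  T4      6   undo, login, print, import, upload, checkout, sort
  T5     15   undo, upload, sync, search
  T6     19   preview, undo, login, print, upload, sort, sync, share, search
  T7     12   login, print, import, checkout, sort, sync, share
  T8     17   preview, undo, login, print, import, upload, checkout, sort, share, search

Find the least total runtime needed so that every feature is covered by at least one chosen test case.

T3, T4 cover every feature at runtime 7 + 6 = 13.
Any cover uses at least 2 test cases; among all covering selections none totals below 13.

13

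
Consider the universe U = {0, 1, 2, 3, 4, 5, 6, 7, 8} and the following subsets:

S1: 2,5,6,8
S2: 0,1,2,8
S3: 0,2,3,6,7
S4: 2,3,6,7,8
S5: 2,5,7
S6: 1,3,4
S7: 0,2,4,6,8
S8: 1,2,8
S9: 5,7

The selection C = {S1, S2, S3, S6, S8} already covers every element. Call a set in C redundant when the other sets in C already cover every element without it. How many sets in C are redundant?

2

Drop S1: 5 uncovered — not redundant.
Drop S2: the rest still cover every element — redundant.
Drop S3: 7 uncovered — not redundant.
Drop S6: 4 uncovered — not redundant.
Drop S8: the rest still cover every element — redundant.
2 redundant: S2, S8.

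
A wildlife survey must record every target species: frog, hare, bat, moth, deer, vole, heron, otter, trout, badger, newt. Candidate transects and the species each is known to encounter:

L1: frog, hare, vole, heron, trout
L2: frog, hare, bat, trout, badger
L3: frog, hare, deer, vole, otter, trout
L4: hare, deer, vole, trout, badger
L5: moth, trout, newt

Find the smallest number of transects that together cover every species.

4

L1, L2, L3, L5 together cover {frog, hare, bat, moth, deer, vole, heron, otter, trout, badger, newt} — every species.
No 3 of the 5 transects cover everything (all 10 triples fall short), so 4 is minimum.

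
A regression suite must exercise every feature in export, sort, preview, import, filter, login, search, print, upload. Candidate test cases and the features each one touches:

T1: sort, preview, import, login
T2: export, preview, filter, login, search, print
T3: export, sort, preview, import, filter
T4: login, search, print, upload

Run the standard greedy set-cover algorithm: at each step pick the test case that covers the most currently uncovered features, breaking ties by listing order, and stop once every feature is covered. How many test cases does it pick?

3

Pick 1: T2 covers 6 new features (export, preview, filter, login, search, print).
Pick 2: T1 covers 2 new features (sort, import).
Pick 3: T4 covers 1 new features (upload).
Greedy uses 3 test cases. (The true minimum is 2.)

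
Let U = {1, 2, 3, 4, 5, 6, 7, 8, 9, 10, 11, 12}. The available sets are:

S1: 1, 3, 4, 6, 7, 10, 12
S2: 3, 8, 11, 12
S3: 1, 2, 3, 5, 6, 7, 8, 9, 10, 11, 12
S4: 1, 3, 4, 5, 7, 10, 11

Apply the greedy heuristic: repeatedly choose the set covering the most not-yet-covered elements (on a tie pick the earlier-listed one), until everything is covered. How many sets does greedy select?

2

Pick 1: S3 covers 11 new elements (1, 2, 3, 5, 6, 7, 8, 9, 10, 11, 12).
Pick 2: S1 covers 1 new elements (4).
Greedy uses 2 sets.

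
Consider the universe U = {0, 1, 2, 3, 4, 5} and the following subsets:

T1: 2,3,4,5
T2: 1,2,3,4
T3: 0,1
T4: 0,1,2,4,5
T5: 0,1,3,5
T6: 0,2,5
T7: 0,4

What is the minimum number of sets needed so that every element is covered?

T1, T3 together cover {0, 1, 2, 3, 4, 5} — every element.
No single set contains all 6 elements, so 2 is optimal.

2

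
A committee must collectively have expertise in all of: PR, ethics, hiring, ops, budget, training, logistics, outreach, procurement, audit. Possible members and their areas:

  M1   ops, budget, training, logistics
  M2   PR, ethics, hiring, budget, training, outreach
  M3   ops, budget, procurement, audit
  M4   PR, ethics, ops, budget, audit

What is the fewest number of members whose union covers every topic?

3

M1, M2, M3 together cover {PR, ethics, hiring, ops, budget, training, logistics, outreach, procurement, audit} — every topic.
No 2 of the 4 members cover everything (all 6 pairs fall short), so 3 is minimum.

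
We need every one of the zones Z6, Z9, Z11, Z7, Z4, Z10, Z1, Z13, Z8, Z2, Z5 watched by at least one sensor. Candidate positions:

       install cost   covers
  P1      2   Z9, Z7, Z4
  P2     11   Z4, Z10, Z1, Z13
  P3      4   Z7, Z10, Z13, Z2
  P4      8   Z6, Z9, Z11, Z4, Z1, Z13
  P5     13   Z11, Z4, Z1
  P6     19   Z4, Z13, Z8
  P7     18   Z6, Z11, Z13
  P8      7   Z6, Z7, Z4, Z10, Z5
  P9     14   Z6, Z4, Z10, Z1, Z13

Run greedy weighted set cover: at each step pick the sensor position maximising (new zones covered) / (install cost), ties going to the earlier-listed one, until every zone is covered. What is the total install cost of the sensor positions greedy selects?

40

Pick 1: P1 adds 3 new (Z9, Z7, Z4) at install cost 2 (ratio 3/2).
Pick 2: P3 adds 3 new (Z10, Z13, Z2) at install cost 4 (ratio 3/4).
Pick 3: P4 adds 3 new (Z6, Z11, Z1) at install cost 8 (ratio 3/8).
Pick 4: P8 adds 1 new (Z5) at install cost 7 (ratio 1/7).
Pick 5: P6 adds 1 new (Z8) at install cost 19 (ratio 1/19).
Greedy total install cost: 2 + 4 + 8 + 7 + 19 = 40. (The true optimum is 38, so greedy overshoots here.)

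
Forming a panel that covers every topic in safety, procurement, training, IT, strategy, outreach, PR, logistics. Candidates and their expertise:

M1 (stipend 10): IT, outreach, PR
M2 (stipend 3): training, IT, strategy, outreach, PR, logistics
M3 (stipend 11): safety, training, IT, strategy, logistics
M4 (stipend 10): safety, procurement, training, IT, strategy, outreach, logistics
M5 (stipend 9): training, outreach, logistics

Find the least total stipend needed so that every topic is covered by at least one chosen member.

M2, M4 cover every topic at stipend 3 + 10 = 13.
Any cover uses at least 2 members; among all covering selections none totals below 13.

13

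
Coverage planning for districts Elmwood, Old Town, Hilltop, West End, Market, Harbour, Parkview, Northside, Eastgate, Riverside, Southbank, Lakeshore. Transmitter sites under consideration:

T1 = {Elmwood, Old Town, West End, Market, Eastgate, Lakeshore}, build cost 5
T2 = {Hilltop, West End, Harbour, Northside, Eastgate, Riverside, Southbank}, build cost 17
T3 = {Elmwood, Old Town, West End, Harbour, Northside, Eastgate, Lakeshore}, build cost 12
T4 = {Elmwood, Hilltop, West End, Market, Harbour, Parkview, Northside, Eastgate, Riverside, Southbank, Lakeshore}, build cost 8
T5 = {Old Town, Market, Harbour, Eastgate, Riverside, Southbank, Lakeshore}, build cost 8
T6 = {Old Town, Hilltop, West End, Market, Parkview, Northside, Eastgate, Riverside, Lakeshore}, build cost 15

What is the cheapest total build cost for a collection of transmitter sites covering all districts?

T1, T4 cover every district at build cost 5 + 8 = 13.
Any cover uses at least 2 transmitter sites; among all covering selections none totals below 13.

13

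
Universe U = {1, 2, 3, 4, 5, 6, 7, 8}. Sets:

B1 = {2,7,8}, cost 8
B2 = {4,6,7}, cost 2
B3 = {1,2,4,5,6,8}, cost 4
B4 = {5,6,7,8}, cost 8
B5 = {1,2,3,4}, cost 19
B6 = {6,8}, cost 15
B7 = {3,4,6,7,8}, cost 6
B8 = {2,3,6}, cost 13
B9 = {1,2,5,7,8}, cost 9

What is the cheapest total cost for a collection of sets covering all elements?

10

B3, B7 cover every element at cost 4 + 6 = 10.
Any cover uses at least 2 sets; among all covering selections none totals below 10.
Greedy by coverage-per-cost would pick B2, B3, B7 for 12 — worse than the optimum 10.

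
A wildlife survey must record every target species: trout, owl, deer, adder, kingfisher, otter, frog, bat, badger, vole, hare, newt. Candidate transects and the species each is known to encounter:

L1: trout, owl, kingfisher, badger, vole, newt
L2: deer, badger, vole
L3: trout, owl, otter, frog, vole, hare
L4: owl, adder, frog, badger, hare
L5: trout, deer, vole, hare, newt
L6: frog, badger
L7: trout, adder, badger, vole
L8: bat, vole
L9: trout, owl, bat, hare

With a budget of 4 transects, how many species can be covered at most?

11

Choosing L1, L2, L3, L4 covers {trout, owl, deer, adder, kingfisher, otter, frog, badger, vole, hare, newt} — 11 species.
No choice of 4 transects does better; here bat is left uncovered.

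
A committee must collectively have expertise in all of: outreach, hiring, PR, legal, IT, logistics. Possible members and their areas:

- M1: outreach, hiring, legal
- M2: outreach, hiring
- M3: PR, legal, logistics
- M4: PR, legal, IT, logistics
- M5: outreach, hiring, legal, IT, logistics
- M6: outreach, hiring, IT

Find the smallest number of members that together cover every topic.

M1, M4 together cover {outreach, hiring, PR, legal, IT, logistics} — every topic.
No single member contains all 6 topics, so 2 is optimal.

2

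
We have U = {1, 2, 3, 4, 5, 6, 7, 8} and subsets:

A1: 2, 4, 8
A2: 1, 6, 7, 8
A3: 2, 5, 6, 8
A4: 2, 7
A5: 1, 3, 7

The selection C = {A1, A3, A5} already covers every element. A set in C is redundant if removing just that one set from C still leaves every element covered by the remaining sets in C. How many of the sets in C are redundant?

0

Drop A1: 4 uncovered — not redundant.
Drop A3: 5, 6 uncovered — not redundant.
Drop A5: 1, 3, 7 uncovered — not redundant.
None of the sets in C is redundant.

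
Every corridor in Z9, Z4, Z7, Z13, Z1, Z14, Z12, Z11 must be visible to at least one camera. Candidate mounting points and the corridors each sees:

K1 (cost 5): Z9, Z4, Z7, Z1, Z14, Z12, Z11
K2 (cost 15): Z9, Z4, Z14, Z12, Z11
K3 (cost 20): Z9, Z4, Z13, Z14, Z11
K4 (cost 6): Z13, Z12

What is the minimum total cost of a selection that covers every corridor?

11

K1, K4 cover every corridor at cost 5 + 6 = 11.
Any cover uses at least 2 camera mounts; among all covering selections none totals below 11.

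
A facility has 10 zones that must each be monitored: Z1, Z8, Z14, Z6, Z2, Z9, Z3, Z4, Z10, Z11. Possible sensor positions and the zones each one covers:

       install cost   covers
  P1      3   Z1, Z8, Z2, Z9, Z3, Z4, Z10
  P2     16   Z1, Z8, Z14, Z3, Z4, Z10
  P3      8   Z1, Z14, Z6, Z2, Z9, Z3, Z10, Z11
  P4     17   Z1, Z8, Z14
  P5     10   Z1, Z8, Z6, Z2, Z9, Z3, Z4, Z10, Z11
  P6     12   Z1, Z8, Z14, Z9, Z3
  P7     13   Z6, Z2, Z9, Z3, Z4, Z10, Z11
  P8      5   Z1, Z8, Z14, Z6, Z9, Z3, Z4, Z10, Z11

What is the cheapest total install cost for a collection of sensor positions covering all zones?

8

P1, P8 cover every zone at install cost 3 + 5 = 8.
Any cover uses at least 2 sensor positions; among all covering selections none totals below 8.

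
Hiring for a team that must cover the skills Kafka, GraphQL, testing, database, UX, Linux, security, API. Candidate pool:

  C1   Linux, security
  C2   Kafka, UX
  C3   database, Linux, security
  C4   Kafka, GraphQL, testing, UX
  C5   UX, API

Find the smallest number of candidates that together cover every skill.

C3, C4, C5 together cover {Kafka, GraphQL, testing, database, UX, Linux, security, API} — every skill.
No 2 of the 5 candidates cover everything (all 10 pairs fall short), so 3 is minimum.

3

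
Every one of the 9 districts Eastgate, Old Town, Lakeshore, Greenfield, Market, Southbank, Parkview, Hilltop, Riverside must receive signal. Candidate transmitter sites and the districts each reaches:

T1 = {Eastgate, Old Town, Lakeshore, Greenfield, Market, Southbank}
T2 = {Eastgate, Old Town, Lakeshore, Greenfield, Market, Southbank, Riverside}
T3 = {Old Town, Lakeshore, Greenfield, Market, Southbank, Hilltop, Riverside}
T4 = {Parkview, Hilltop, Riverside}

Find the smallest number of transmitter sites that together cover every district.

2

T1, T4 together cover {Eastgate, Old Town, Lakeshore, Greenfield, Market, Southbank, Parkview, Hilltop, Riverside} — every district.
No single transmitter site contains all 9 districts, so 2 is optimal.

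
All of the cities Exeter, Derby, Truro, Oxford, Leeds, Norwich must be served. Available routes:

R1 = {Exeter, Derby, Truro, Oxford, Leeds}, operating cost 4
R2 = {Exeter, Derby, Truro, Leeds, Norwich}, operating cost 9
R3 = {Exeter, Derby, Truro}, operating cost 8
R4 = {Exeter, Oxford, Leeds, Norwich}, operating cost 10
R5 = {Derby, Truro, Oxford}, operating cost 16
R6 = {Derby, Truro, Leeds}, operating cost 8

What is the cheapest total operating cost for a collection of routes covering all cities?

13

R1, R2 cover every city at operating cost 4 + 9 = 13.
Any cover uses at least 2 routes; among all covering selections none totals below 13.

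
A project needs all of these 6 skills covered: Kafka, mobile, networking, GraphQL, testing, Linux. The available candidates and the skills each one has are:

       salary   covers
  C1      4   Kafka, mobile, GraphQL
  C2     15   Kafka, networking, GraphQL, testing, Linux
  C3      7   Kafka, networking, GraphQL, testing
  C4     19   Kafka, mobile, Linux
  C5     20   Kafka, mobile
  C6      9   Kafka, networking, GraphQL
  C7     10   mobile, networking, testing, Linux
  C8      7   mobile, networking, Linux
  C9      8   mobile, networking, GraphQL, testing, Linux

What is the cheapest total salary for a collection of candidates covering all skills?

C1, C9 cover every skill at salary 4 + 8 = 12.
Any cover uses at least 2 candidates; among all covering selections none totals below 12.

12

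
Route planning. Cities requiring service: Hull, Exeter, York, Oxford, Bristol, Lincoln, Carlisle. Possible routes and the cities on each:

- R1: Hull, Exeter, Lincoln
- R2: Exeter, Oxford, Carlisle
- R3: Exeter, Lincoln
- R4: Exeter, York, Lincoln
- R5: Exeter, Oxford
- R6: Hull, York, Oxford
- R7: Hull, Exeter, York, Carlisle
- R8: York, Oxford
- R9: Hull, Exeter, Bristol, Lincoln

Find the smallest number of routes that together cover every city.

R2, R4, R9 together cover {Hull, Exeter, York, Oxford, Bristol, Lincoln, Carlisle} — every city.
No 2 of the 9 routes cover everything (all 36 pairs fall short), so 3 is minimum.

3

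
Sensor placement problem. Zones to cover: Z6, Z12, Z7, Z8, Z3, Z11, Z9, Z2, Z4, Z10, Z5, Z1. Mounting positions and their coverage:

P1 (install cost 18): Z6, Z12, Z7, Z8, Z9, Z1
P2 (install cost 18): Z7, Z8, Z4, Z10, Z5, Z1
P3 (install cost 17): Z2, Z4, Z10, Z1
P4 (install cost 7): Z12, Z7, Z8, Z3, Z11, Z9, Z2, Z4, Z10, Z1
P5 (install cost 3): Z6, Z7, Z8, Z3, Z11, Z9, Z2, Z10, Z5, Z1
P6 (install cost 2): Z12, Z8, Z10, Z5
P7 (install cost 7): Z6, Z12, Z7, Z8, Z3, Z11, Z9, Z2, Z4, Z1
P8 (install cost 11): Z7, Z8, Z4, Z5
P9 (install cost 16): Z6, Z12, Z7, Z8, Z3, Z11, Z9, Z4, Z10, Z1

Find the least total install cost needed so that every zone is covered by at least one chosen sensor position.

P6, P7 cover every zone at install cost 2 + 7 = 9.
Any cover uses at least 2 sensor positions; among all covering selections none totals below 9.
Greedy by coverage-per-install cost would pick P5, P6, P4 for 12 — worse than the optimum 9.

9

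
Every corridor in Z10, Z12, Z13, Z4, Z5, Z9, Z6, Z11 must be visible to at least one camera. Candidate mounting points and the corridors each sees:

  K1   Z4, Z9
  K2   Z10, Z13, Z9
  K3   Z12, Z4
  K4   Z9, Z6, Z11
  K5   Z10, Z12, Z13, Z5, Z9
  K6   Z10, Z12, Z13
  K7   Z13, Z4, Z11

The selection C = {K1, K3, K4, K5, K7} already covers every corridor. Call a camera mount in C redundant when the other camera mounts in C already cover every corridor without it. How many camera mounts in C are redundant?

3

Drop K1: the rest still cover every corridor — redundant.
Drop K3: the rest still cover every corridor — redundant.
Drop K4: Z6 uncovered — not redundant.
Drop K5: Z10, Z5 uncovered — not redundant.
Drop K7: the rest still cover every corridor — redundant.
3 redundant: K1, K3, K7.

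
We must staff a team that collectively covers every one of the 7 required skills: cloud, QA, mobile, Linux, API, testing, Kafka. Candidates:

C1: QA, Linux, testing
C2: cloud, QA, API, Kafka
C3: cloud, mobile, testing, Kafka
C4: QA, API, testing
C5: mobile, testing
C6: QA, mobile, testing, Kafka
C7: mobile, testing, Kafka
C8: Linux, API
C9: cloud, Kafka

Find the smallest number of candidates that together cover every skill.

C1, C2, C3 together cover {cloud, QA, mobile, Linux, API, testing, Kafka} — every skill.
No 2 of the 9 candidates cover everything (all 36 pairs fall short), so 3 is minimum.

3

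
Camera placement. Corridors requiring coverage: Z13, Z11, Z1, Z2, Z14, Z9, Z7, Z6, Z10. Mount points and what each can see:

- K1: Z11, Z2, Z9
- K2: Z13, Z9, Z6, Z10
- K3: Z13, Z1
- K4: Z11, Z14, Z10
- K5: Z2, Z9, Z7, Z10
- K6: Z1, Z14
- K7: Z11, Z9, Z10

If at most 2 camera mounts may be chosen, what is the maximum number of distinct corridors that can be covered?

Choosing K1, K2 covers {Z13, Z11, Z2, Z9, Z6, Z10} — 6 corridors.
No choice of 2 camera mounts does better; here Z1, Z14, Z7 are left uncovered.

6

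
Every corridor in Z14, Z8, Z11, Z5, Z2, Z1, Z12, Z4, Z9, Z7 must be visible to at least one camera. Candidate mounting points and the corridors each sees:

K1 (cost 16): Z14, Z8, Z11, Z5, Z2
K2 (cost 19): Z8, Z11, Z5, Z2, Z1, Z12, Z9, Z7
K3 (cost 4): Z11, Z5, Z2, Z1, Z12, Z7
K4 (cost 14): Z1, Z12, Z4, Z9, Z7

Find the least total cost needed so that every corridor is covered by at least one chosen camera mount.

K1, K4 cover every corridor at cost 16 + 14 = 30.
Any cover uses at least 2 camera mounts; among all covering selections none totals below 30.

30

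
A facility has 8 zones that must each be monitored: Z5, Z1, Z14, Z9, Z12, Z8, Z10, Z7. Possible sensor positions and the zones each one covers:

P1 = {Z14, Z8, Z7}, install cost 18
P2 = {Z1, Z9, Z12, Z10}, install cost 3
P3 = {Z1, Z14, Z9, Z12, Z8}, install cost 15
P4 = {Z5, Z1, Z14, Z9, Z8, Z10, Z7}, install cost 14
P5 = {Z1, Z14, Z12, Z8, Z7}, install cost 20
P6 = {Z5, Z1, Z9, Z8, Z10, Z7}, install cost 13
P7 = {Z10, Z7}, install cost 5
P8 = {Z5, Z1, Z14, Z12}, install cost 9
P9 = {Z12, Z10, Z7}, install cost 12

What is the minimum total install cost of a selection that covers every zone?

17

P2, P4 cover every zone at install cost 3 + 14 = 17.
Any cover uses at least 2 sensor positions; among all covering selections none totals below 17.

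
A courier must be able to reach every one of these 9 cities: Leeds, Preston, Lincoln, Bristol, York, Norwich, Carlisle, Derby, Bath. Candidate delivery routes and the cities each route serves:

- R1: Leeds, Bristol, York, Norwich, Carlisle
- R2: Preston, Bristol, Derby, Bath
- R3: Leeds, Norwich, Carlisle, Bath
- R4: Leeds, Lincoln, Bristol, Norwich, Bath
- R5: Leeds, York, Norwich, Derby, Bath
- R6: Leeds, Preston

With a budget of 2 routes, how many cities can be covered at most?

8

Choosing R1, R2 covers {Leeds, Preston, Bristol, York, Norwich, Carlisle, Derby, Bath} — 8 cities.
No choice of 2 routes does better; here Lincoln is left uncovered.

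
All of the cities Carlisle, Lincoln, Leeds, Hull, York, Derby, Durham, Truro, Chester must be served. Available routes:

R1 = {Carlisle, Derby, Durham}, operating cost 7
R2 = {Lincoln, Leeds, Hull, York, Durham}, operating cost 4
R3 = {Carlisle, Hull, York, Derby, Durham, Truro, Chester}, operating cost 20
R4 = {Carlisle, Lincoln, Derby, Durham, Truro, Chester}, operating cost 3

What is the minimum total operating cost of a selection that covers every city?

R2, R4 cover every city at operating cost 4 + 3 = 7.
Any cover uses at least 2 routes; among all covering selections none totals below 7.

7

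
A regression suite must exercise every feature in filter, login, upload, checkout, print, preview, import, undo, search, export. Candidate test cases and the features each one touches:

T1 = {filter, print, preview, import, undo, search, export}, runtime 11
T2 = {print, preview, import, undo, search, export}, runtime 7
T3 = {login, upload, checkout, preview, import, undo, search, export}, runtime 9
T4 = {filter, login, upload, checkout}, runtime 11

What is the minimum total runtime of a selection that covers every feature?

T2, T4 cover every feature at runtime 7 + 11 = 18.
Any cover uses at least 2 test cases; among all covering selections none totals below 18.

18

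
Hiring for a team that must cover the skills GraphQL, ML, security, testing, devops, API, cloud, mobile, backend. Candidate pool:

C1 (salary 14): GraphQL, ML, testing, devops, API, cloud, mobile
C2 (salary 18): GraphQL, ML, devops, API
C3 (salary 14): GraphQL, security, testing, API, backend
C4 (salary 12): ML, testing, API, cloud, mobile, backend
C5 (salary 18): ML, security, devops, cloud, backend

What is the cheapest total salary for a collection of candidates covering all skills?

C1, C3 cover every skill at salary 14 + 14 = 28.
Any cover uses at least 2 candidates; among all covering selections none totals below 28.

28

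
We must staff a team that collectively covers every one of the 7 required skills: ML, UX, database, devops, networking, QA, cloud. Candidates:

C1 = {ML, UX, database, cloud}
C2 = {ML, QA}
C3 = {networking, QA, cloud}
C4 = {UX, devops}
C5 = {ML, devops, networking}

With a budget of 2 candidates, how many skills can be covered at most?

6

Choosing C1, C3 covers {ML, UX, database, networking, QA, cloud} — 6 skills.
No choice of 2 candidates does better; here devops is left uncovered.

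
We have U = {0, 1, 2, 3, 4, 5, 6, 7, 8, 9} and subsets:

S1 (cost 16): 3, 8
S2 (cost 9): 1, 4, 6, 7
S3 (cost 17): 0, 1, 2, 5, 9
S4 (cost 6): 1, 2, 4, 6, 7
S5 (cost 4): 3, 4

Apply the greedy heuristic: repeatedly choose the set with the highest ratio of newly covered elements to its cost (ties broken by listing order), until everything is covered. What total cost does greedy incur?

Pick 1: S4 adds 5 new (1, 2, 4, 6, 7) at cost 6 (ratio 5/6).
Pick 2: S5 adds 1 new (3) at cost 4 (ratio 1/4).
Pick 3: S3 adds 3 new (0, 5, 9) at cost 17 (ratio 3/17).
Pick 4: S1 adds 1 new (8) at cost 16 (ratio 1/16).
Greedy total cost: 6 + 4 + 17 + 16 = 43. (The true optimum is 39, so greedy overshoots here.)

43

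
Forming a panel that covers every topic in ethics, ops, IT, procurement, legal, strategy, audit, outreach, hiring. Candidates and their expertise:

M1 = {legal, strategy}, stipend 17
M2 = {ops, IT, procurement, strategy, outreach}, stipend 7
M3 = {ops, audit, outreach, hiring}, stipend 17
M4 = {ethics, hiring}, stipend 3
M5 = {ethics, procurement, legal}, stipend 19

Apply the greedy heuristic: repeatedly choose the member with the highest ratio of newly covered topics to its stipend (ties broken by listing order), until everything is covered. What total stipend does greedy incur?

Pick 1: M2 adds 5 new (ops, IT, procurement, strategy, outreach) at stipend 7 (ratio 5/7).
Pick 2: M4 adds 2 new (ethics, hiring) at stipend 3 (ratio 2/3).
Pick 3: M1 adds 1 new (legal) at stipend 17 (ratio 1/17).
Pick 4: M3 adds 1 new (audit) at stipend 17 (ratio 1/17).
Greedy total stipend: 7 + 3 + 17 + 17 = 44. (The true optimum is 43, so greedy overshoots here.)

44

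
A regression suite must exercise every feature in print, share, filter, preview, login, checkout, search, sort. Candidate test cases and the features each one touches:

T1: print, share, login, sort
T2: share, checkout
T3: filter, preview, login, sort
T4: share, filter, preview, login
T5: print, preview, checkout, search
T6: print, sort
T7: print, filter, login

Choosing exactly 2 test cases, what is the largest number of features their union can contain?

7

Choosing T1, T5 covers {print, share, preview, login, checkout, search, sort} — 7 features.
No choice of 2 test cases does better; here filter is left uncovered.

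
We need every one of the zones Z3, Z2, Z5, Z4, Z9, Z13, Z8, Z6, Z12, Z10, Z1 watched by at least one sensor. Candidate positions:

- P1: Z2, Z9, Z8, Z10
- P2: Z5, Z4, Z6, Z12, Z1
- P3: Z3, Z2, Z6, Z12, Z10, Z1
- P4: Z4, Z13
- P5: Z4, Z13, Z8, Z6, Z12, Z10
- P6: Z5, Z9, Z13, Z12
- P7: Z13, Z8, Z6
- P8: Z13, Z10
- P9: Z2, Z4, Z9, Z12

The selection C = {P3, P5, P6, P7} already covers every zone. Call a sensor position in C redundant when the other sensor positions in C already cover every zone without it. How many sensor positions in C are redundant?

Drop P3: Z3, Z2, Z1 uncovered — not redundant.
Drop P5: Z4 uncovered — not redundant.
Drop P6: Z5, Z9 uncovered — not redundant.
Drop P7: the rest still cover every zone — redundant.
1 redundant: P7.

1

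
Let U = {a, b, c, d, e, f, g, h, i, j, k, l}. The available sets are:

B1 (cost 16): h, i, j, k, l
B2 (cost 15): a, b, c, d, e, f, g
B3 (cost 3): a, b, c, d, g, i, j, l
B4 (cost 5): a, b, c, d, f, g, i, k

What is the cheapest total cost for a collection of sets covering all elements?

31

B1, B2 cover every element at cost 16 + 15 = 31.
Any cover uses at least 2 sets; among all covering selections none totals below 31.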